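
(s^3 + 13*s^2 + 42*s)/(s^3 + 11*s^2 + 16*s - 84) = s/(s - 2)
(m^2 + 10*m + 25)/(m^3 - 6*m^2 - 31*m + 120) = (m + 5)/(m^2 - 11*m + 24)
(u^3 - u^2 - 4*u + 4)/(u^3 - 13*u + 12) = (u^2 - 4)/(u^2 + u - 12)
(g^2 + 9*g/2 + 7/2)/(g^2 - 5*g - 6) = (g + 7/2)/(g - 6)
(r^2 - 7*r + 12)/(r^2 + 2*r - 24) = (r - 3)/(r + 6)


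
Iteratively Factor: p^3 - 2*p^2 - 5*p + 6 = (p - 1)*(p^2 - p - 6) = (p - 1)*(p + 2)*(p - 3)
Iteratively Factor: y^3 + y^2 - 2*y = (y)*(y^2 + y - 2) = y*(y + 2)*(y - 1)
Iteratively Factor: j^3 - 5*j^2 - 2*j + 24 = (j - 3)*(j^2 - 2*j - 8) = (j - 4)*(j - 3)*(j + 2)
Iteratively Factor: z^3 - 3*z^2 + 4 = (z + 1)*(z^2 - 4*z + 4) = (z - 2)*(z + 1)*(z - 2)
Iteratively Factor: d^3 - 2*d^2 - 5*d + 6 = (d + 2)*(d^2 - 4*d + 3) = (d - 3)*(d + 2)*(d - 1)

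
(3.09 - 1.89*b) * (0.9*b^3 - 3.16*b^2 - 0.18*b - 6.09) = -1.701*b^4 + 8.7534*b^3 - 9.4242*b^2 + 10.9539*b - 18.8181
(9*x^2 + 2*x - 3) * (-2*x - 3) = -18*x^3 - 31*x^2 + 9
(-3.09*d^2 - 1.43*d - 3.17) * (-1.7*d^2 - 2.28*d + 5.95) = 5.253*d^4 + 9.4762*d^3 - 9.7361*d^2 - 1.2809*d - 18.8615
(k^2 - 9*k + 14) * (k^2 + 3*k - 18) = k^4 - 6*k^3 - 31*k^2 + 204*k - 252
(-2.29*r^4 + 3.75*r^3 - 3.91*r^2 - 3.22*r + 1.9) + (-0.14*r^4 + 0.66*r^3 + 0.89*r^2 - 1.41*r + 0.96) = -2.43*r^4 + 4.41*r^3 - 3.02*r^2 - 4.63*r + 2.86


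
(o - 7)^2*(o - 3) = o^3 - 17*o^2 + 91*o - 147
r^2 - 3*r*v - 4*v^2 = (r - 4*v)*(r + v)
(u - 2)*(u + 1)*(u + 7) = u^3 + 6*u^2 - 9*u - 14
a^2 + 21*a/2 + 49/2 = (a + 7/2)*(a + 7)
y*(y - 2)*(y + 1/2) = y^3 - 3*y^2/2 - y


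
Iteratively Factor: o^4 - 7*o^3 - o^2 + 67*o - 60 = (o - 1)*(o^3 - 6*o^2 - 7*o + 60) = (o - 4)*(o - 1)*(o^2 - 2*o - 15) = (o - 5)*(o - 4)*(o - 1)*(o + 3)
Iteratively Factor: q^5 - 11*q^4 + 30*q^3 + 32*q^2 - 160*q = (q - 4)*(q^4 - 7*q^3 + 2*q^2 + 40*q) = (q - 4)^2*(q^3 - 3*q^2 - 10*q) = q*(q - 4)^2*(q^2 - 3*q - 10) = q*(q - 5)*(q - 4)^2*(q + 2)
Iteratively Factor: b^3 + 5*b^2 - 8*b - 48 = (b + 4)*(b^2 + b - 12) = (b - 3)*(b + 4)*(b + 4)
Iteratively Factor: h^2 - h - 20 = (h - 5)*(h + 4)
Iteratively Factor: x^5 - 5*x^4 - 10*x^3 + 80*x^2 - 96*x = (x)*(x^4 - 5*x^3 - 10*x^2 + 80*x - 96) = x*(x + 4)*(x^3 - 9*x^2 + 26*x - 24) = x*(x - 2)*(x + 4)*(x^2 - 7*x + 12) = x*(x - 4)*(x - 2)*(x + 4)*(x - 3)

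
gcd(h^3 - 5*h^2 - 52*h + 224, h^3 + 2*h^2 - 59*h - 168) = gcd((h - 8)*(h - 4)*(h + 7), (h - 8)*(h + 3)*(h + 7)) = h^2 - h - 56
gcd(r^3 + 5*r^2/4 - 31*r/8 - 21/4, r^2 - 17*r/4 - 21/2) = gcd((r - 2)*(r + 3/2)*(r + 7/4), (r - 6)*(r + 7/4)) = r + 7/4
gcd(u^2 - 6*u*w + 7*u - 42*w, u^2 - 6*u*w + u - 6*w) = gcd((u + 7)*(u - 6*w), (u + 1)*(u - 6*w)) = u - 6*w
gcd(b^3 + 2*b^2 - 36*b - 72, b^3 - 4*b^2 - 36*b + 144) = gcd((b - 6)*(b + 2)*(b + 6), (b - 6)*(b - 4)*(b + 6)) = b^2 - 36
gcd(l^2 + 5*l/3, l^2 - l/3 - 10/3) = l + 5/3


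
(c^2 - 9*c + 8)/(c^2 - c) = (c - 8)/c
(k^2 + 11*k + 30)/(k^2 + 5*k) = (k + 6)/k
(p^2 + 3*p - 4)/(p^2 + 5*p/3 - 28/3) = 3*(p - 1)/(3*p - 7)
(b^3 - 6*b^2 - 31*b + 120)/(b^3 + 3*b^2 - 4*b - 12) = (b^3 - 6*b^2 - 31*b + 120)/(b^3 + 3*b^2 - 4*b - 12)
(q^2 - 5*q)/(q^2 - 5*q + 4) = q*(q - 5)/(q^2 - 5*q + 4)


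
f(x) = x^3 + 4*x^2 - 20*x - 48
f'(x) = 3*x^2 + 8*x - 20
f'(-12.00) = 316.00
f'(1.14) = -6.98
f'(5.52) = 115.57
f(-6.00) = 0.00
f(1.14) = -64.12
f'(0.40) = -16.32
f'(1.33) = -4.05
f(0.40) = -55.30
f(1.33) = -65.17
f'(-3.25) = -14.31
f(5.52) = 131.68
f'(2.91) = 28.68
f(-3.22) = 24.49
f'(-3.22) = -14.65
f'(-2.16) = -23.28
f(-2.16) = 3.78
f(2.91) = -47.69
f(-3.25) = 24.92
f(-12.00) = -960.00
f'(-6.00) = 40.00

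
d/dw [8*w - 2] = 8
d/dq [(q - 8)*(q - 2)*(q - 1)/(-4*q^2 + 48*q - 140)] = (-q^4 + 24*q^3 - 211*q^2 + 738*q - 718)/(4*(q^4 - 24*q^3 + 214*q^2 - 840*q + 1225))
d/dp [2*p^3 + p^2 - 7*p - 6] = 6*p^2 + 2*p - 7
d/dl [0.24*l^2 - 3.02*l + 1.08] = 0.48*l - 3.02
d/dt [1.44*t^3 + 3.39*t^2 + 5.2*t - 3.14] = 4.32*t^2 + 6.78*t + 5.2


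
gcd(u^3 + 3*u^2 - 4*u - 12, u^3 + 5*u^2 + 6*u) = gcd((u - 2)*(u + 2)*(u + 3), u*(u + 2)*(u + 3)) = u^2 + 5*u + 6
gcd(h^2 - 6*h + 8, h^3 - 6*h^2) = 1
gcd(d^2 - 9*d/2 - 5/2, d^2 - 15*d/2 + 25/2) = d - 5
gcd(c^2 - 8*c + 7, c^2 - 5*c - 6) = 1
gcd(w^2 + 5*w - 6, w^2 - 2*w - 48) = w + 6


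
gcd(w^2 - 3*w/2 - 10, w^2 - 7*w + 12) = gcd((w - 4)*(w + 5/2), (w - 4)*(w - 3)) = w - 4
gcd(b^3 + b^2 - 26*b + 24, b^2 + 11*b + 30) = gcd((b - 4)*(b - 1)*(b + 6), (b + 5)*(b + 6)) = b + 6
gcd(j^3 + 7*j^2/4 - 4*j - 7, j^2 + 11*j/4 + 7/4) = j + 7/4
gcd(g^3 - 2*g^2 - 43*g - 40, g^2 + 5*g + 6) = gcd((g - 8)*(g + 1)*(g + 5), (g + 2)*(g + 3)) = 1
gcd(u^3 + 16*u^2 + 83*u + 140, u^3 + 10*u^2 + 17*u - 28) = u^2 + 11*u + 28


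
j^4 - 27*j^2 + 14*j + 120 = (j - 4)*(j - 3)*(j + 2)*(j + 5)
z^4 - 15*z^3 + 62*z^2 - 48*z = z*(z - 8)*(z - 6)*(z - 1)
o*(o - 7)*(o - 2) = o^3 - 9*o^2 + 14*o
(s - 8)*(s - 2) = s^2 - 10*s + 16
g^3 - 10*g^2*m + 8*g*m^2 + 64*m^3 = (g - 8*m)*(g - 4*m)*(g + 2*m)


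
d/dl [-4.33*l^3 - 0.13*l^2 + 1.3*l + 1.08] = -12.99*l^2 - 0.26*l + 1.3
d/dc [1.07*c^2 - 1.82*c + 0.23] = 2.14*c - 1.82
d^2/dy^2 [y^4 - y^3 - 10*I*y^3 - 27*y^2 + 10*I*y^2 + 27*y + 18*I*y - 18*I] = 12*y^2 + y*(-6 - 60*I) - 54 + 20*I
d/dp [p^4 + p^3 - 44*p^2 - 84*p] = 4*p^3 + 3*p^2 - 88*p - 84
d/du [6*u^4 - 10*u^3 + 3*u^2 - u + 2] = 24*u^3 - 30*u^2 + 6*u - 1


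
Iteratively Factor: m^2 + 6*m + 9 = (m + 3)*(m + 3)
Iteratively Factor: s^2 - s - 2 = (s + 1)*(s - 2)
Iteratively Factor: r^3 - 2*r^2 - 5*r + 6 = (r + 2)*(r^2 - 4*r + 3) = (r - 1)*(r + 2)*(r - 3)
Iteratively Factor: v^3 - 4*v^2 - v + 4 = (v + 1)*(v^2 - 5*v + 4) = (v - 1)*(v + 1)*(v - 4)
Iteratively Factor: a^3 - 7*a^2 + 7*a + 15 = (a - 5)*(a^2 - 2*a - 3) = (a - 5)*(a + 1)*(a - 3)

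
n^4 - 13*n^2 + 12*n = n*(n - 3)*(n - 1)*(n + 4)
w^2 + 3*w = w*(w + 3)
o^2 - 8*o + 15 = (o - 5)*(o - 3)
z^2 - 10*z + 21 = (z - 7)*(z - 3)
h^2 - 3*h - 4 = (h - 4)*(h + 1)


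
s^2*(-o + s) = -o*s^2 + s^3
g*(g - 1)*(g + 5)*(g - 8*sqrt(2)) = g^4 - 8*sqrt(2)*g^3 + 4*g^3 - 32*sqrt(2)*g^2 - 5*g^2 + 40*sqrt(2)*g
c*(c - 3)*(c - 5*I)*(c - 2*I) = c^4 - 3*c^3 - 7*I*c^3 - 10*c^2 + 21*I*c^2 + 30*c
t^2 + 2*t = t*(t + 2)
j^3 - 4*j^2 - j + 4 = (j - 4)*(j - 1)*(j + 1)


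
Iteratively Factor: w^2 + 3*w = (w)*(w + 3)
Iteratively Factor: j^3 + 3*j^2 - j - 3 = (j + 1)*(j^2 + 2*j - 3) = (j - 1)*(j + 1)*(j + 3)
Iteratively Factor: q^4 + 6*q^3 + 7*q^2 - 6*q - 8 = (q + 2)*(q^3 + 4*q^2 - q - 4) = (q + 1)*(q + 2)*(q^2 + 3*q - 4) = (q - 1)*(q + 1)*(q + 2)*(q + 4)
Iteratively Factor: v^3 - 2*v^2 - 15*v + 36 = (v - 3)*(v^2 + v - 12) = (v - 3)^2*(v + 4)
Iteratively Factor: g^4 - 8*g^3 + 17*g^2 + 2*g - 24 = (g - 3)*(g^3 - 5*g^2 + 2*g + 8) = (g - 3)*(g + 1)*(g^2 - 6*g + 8) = (g - 4)*(g - 3)*(g + 1)*(g - 2)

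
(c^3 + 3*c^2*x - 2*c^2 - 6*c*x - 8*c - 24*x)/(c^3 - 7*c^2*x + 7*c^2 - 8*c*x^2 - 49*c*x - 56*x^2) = (-c^3 - 3*c^2*x + 2*c^2 + 6*c*x + 8*c + 24*x)/(-c^3 + 7*c^2*x - 7*c^2 + 8*c*x^2 + 49*c*x + 56*x^2)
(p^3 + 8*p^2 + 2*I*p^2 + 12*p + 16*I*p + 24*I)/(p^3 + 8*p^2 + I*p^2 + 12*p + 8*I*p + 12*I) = (p + 2*I)/(p + I)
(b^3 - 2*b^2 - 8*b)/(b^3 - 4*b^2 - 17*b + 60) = b*(b^2 - 2*b - 8)/(b^3 - 4*b^2 - 17*b + 60)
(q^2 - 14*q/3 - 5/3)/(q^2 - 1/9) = 3*(q - 5)/(3*q - 1)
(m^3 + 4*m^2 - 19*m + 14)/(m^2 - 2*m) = m + 6 - 7/m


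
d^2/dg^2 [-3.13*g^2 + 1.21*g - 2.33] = -6.26000000000000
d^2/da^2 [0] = 0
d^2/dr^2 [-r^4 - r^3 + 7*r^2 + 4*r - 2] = -12*r^2 - 6*r + 14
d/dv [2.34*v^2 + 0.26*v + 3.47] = 4.68*v + 0.26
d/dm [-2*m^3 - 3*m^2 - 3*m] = -6*m^2 - 6*m - 3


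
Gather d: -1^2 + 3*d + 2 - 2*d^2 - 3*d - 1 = -2*d^2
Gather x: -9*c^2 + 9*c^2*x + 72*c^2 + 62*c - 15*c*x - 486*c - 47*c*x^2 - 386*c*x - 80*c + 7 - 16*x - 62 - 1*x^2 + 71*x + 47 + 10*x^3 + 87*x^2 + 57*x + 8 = 63*c^2 - 504*c + 10*x^3 + x^2*(86 - 47*c) + x*(9*c^2 - 401*c + 112)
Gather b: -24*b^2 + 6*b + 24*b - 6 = -24*b^2 + 30*b - 6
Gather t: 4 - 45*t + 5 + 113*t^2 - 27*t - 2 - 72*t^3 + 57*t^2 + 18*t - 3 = -72*t^3 + 170*t^2 - 54*t + 4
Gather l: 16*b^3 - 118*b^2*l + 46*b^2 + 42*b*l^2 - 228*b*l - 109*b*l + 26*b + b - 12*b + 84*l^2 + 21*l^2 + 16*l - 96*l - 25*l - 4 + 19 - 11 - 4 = 16*b^3 + 46*b^2 + 15*b + l^2*(42*b + 105) + l*(-118*b^2 - 337*b - 105)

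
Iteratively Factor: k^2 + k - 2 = (k - 1)*(k + 2)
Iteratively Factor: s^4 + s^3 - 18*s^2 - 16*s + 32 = (s - 1)*(s^3 + 2*s^2 - 16*s - 32) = (s - 1)*(s + 4)*(s^2 - 2*s - 8) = (s - 4)*(s - 1)*(s + 4)*(s + 2)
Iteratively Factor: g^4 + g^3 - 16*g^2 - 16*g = (g)*(g^3 + g^2 - 16*g - 16) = g*(g + 4)*(g^2 - 3*g - 4) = g*(g + 1)*(g + 4)*(g - 4)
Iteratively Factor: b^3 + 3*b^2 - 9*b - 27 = (b + 3)*(b^2 - 9) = (b + 3)^2*(b - 3)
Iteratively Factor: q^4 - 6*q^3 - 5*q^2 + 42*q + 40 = (q + 1)*(q^3 - 7*q^2 + 2*q + 40) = (q + 1)*(q + 2)*(q^2 - 9*q + 20) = (q - 4)*(q + 1)*(q + 2)*(q - 5)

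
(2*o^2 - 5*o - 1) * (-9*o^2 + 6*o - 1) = -18*o^4 + 57*o^3 - 23*o^2 - o + 1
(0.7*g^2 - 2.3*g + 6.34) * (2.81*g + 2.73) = 1.967*g^3 - 4.552*g^2 + 11.5364*g + 17.3082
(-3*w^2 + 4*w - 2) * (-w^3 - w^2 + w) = 3*w^5 - w^4 - 5*w^3 + 6*w^2 - 2*w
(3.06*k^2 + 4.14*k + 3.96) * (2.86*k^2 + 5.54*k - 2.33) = 8.7516*k^4 + 28.7928*k^3 + 27.1314*k^2 + 12.2922*k - 9.2268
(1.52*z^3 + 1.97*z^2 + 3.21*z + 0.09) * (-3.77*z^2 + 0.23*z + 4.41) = -5.7304*z^5 - 7.0773*z^4 - 4.9454*z^3 + 9.0867*z^2 + 14.1768*z + 0.3969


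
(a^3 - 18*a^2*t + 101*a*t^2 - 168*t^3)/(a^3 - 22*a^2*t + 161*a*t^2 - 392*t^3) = (-a + 3*t)/(-a + 7*t)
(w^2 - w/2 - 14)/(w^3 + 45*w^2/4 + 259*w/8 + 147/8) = 4*(w - 4)/(4*w^2 + 31*w + 21)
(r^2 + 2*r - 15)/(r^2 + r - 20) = (r - 3)/(r - 4)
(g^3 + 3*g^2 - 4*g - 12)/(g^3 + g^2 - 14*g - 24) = (g - 2)/(g - 4)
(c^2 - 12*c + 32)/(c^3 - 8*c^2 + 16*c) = (c - 8)/(c*(c - 4))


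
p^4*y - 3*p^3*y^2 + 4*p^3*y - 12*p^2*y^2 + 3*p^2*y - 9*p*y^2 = p*(p + 3)*(p - 3*y)*(p*y + y)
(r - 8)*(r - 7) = r^2 - 15*r + 56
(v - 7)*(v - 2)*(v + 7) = v^3 - 2*v^2 - 49*v + 98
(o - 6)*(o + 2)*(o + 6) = o^3 + 2*o^2 - 36*o - 72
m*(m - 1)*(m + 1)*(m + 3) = m^4 + 3*m^3 - m^2 - 3*m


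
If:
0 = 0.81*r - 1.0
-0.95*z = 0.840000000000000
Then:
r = 1.23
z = -0.88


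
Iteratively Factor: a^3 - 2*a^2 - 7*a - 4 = (a - 4)*(a^2 + 2*a + 1) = (a - 4)*(a + 1)*(a + 1)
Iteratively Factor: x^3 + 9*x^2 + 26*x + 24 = (x + 4)*(x^2 + 5*x + 6) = (x + 2)*(x + 4)*(x + 3)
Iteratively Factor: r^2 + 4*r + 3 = (r + 3)*(r + 1)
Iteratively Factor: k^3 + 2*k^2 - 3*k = (k + 3)*(k^2 - k) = k*(k + 3)*(k - 1)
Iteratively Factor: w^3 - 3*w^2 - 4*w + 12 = (w - 2)*(w^2 - w - 6) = (w - 3)*(w - 2)*(w + 2)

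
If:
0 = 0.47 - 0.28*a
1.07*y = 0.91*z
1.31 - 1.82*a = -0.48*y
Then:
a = 1.68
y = 3.64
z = 4.27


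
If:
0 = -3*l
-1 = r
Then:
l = 0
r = -1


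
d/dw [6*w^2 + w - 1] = 12*w + 1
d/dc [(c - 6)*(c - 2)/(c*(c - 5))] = 3*(c^2 - 8*c + 20)/(c^2*(c^2 - 10*c + 25))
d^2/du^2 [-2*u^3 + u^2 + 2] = 2 - 12*u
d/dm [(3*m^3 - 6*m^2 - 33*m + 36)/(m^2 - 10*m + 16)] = 3*(m^4 - 20*m^3 + 79*m^2 - 88*m - 56)/(m^4 - 20*m^3 + 132*m^2 - 320*m + 256)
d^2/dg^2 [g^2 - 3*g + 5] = 2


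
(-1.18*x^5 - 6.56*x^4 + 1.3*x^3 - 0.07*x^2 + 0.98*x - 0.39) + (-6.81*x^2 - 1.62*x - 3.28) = -1.18*x^5 - 6.56*x^4 + 1.3*x^3 - 6.88*x^2 - 0.64*x - 3.67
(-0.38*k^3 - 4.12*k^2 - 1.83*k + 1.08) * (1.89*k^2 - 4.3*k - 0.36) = -0.7182*k^5 - 6.1528*k^4 + 14.3941*k^3 + 11.3934*k^2 - 3.9852*k - 0.3888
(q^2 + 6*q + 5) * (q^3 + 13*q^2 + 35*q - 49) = q^5 + 19*q^4 + 118*q^3 + 226*q^2 - 119*q - 245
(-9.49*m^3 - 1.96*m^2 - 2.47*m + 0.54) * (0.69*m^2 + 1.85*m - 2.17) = -6.5481*m^5 - 18.9089*m^4 + 15.263*m^3 + 0.0562999999999994*m^2 + 6.3589*m - 1.1718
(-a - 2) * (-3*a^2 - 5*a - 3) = 3*a^3 + 11*a^2 + 13*a + 6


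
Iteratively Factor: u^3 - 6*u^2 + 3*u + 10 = (u - 5)*(u^2 - u - 2) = (u - 5)*(u - 2)*(u + 1)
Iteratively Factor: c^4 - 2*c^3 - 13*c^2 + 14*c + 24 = (c + 1)*(c^3 - 3*c^2 - 10*c + 24) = (c - 4)*(c + 1)*(c^2 + c - 6) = (c - 4)*(c + 1)*(c + 3)*(c - 2)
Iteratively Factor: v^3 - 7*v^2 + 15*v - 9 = (v - 3)*(v^2 - 4*v + 3) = (v - 3)^2*(v - 1)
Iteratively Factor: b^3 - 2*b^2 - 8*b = (b)*(b^2 - 2*b - 8) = b*(b + 2)*(b - 4)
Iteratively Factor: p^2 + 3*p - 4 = (p + 4)*(p - 1)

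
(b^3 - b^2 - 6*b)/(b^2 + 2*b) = b - 3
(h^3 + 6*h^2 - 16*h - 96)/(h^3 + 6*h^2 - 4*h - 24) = (h^2 - 16)/(h^2 - 4)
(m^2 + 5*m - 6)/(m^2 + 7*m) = (m^2 + 5*m - 6)/(m*(m + 7))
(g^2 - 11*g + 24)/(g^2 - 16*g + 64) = (g - 3)/(g - 8)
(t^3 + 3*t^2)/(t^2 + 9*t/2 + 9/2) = 2*t^2/(2*t + 3)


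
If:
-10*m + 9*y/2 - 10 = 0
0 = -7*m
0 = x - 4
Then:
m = 0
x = 4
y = 20/9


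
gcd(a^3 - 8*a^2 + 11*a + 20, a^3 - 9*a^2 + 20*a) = a^2 - 9*a + 20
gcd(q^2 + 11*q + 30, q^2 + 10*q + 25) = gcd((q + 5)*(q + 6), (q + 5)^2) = q + 5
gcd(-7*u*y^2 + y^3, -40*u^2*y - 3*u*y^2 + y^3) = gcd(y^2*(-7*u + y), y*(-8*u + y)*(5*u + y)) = y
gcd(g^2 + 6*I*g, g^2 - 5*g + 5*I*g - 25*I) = 1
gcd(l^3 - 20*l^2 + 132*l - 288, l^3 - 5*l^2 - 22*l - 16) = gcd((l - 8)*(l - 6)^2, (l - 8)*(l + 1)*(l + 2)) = l - 8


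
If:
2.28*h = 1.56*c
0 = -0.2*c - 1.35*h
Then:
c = 0.00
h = 0.00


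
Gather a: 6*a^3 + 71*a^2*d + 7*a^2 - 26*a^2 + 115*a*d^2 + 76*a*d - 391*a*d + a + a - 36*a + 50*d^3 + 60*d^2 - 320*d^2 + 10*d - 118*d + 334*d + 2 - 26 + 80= 6*a^3 + a^2*(71*d - 19) + a*(115*d^2 - 315*d - 34) + 50*d^3 - 260*d^2 + 226*d + 56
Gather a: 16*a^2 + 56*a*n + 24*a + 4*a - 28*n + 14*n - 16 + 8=16*a^2 + a*(56*n + 28) - 14*n - 8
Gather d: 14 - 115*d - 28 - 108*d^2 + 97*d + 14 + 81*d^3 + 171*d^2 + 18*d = 81*d^3 + 63*d^2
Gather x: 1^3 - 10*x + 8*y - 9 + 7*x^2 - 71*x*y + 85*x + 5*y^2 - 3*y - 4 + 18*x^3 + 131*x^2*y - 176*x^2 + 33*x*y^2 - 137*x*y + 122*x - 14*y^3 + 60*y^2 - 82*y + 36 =18*x^3 + x^2*(131*y - 169) + x*(33*y^2 - 208*y + 197) - 14*y^3 + 65*y^2 - 77*y + 24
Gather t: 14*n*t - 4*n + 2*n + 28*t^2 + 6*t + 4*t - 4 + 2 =-2*n + 28*t^2 + t*(14*n + 10) - 2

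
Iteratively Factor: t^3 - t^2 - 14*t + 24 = (t - 2)*(t^2 + t - 12) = (t - 3)*(t - 2)*(t + 4)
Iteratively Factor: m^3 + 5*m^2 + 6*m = (m + 3)*(m^2 + 2*m) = (m + 2)*(m + 3)*(m)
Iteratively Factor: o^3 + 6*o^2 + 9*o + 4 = (o + 4)*(o^2 + 2*o + 1) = (o + 1)*(o + 4)*(o + 1)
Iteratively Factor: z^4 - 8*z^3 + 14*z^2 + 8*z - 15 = (z + 1)*(z^3 - 9*z^2 + 23*z - 15) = (z - 1)*(z + 1)*(z^2 - 8*z + 15) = (z - 5)*(z - 1)*(z + 1)*(z - 3)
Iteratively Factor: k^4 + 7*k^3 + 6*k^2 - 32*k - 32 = (k - 2)*(k^3 + 9*k^2 + 24*k + 16) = (k - 2)*(k + 4)*(k^2 + 5*k + 4) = (k - 2)*(k + 1)*(k + 4)*(k + 4)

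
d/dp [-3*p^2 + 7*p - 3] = 7 - 6*p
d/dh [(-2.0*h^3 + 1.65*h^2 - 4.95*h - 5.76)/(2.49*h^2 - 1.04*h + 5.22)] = (-4.98*h^4 + 4.16*h^3 - 20.7105*h^2 + 45.9108*h - 31.8294)/(6.2001*h^4 - 5.1792*h^3 + 27.0772*h^2 - 10.8576*h + 27.2484)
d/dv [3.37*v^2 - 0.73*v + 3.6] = 6.74*v - 0.73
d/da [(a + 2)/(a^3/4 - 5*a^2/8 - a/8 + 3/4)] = 8*(2*a^3 - 5*a^2 - a + (a + 2)*(-6*a^2 + 10*a + 1) + 6)/(2*a^3 - 5*a^2 - a + 6)^2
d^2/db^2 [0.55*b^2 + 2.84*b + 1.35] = 1.10000000000000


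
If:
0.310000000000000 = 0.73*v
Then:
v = 0.42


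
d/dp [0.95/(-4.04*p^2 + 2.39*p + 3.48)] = (7.676*p - 2.2705)/(-4.04*p^2 + 2.39*p + 3.48)^2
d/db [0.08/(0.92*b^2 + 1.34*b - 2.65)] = (-0.1472*b - 0.1072)/(0.92*b^2 + 1.34*b - 2.65)^2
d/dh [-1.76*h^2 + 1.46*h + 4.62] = 1.46 - 3.52*h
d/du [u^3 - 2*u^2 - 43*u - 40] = 3*u^2 - 4*u - 43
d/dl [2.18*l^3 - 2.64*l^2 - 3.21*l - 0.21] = 6.54*l^2 - 5.28*l - 3.21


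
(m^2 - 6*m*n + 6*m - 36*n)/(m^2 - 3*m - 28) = (-m^2 + 6*m*n - 6*m + 36*n)/(-m^2 + 3*m + 28)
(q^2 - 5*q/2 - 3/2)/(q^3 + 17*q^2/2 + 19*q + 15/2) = (q - 3)/(q^2 + 8*q + 15)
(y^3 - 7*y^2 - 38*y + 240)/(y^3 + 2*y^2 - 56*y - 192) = (y - 5)/(y + 4)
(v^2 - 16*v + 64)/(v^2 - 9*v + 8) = (v - 8)/(v - 1)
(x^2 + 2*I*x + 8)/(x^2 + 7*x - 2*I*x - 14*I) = (x + 4*I)/(x + 7)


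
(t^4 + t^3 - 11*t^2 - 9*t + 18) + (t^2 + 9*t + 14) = t^4 + t^3 - 10*t^2 + 32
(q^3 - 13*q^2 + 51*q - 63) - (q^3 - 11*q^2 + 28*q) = -2*q^2 + 23*q - 63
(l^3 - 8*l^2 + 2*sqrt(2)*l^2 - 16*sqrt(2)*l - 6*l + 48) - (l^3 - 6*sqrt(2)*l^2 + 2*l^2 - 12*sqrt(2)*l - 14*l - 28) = -10*l^2 + 8*sqrt(2)*l^2 - 4*sqrt(2)*l + 8*l + 76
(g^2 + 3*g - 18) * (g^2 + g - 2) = g^4 + 4*g^3 - 17*g^2 - 24*g + 36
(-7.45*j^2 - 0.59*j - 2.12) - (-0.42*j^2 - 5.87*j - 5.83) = -7.03*j^2 + 5.28*j + 3.71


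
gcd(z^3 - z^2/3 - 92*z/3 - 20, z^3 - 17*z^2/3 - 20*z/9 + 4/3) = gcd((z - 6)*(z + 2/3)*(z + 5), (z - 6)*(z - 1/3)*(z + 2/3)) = z^2 - 16*z/3 - 4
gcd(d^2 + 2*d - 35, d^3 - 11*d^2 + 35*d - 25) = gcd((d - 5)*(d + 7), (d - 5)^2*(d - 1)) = d - 5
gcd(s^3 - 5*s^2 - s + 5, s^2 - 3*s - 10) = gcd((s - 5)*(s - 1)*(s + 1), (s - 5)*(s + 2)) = s - 5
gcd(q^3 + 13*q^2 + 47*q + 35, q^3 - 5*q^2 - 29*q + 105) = q + 5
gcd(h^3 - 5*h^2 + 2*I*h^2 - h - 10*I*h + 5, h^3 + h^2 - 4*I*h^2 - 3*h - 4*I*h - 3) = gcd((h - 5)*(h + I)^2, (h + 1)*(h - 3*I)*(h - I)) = 1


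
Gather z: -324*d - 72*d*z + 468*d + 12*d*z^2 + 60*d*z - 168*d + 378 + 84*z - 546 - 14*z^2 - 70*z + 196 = -24*d + z^2*(12*d - 14) + z*(14 - 12*d) + 28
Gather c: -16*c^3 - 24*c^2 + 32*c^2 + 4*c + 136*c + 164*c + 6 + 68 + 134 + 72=-16*c^3 + 8*c^2 + 304*c + 280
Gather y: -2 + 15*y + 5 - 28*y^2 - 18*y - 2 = -28*y^2 - 3*y + 1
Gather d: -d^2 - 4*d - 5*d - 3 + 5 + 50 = -d^2 - 9*d + 52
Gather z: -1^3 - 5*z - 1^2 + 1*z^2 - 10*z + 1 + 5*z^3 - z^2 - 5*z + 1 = 5*z^3 - 20*z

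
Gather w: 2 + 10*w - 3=10*w - 1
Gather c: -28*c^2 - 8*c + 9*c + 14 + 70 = -28*c^2 + c + 84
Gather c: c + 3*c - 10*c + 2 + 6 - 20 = -6*c - 12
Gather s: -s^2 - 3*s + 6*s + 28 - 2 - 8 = -s^2 + 3*s + 18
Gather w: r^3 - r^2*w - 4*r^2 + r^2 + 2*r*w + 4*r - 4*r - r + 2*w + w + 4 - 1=r^3 - 3*r^2 - r + w*(-r^2 + 2*r + 3) + 3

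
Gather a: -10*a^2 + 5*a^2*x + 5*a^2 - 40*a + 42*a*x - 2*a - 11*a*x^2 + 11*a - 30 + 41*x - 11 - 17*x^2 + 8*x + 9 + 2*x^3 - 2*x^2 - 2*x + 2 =a^2*(5*x - 5) + a*(-11*x^2 + 42*x - 31) + 2*x^3 - 19*x^2 + 47*x - 30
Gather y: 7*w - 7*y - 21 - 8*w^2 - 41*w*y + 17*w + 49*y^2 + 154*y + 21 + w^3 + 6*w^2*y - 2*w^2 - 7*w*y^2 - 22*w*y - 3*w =w^3 - 10*w^2 + 21*w + y^2*(49 - 7*w) + y*(6*w^2 - 63*w + 147)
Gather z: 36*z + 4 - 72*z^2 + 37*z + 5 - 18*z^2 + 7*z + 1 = -90*z^2 + 80*z + 10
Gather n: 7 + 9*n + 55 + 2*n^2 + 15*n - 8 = 2*n^2 + 24*n + 54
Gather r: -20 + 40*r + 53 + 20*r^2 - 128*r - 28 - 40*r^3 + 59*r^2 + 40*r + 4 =-40*r^3 + 79*r^2 - 48*r + 9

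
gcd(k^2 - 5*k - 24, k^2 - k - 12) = k + 3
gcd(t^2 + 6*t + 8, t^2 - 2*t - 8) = t + 2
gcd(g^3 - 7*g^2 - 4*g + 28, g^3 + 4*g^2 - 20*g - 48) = g + 2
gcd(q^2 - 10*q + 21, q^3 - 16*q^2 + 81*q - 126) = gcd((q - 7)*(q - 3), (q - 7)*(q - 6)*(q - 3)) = q^2 - 10*q + 21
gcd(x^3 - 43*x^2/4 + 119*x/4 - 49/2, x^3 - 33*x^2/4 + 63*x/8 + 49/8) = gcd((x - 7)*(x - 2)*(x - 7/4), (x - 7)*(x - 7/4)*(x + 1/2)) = x^2 - 35*x/4 + 49/4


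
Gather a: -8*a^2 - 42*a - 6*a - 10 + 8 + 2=-8*a^2 - 48*a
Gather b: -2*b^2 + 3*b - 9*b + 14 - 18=-2*b^2 - 6*b - 4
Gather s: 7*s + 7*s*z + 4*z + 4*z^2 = s*(7*z + 7) + 4*z^2 + 4*z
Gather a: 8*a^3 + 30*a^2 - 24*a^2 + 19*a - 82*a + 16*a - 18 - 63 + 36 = 8*a^3 + 6*a^2 - 47*a - 45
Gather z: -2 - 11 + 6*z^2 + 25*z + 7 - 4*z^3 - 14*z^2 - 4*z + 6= -4*z^3 - 8*z^2 + 21*z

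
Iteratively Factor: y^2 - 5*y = (y)*(y - 5)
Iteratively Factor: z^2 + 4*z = (z)*(z + 4)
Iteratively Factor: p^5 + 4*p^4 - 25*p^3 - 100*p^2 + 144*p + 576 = (p + 4)*(p^4 - 25*p^2 + 144) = (p + 4)^2*(p^3 - 4*p^2 - 9*p + 36) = (p - 3)*(p + 4)^2*(p^2 - p - 12) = (p - 4)*(p - 3)*(p + 4)^2*(p + 3)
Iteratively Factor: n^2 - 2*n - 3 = (n + 1)*(n - 3)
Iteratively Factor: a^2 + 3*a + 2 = (a + 2)*(a + 1)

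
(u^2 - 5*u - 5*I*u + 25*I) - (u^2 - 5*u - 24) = -5*I*u + 24 + 25*I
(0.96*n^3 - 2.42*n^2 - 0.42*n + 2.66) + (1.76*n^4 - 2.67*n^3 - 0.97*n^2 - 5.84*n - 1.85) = 1.76*n^4 - 1.71*n^3 - 3.39*n^2 - 6.26*n + 0.81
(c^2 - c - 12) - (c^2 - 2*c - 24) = c + 12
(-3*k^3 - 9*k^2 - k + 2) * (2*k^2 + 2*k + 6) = -6*k^5 - 24*k^4 - 38*k^3 - 52*k^2 - 2*k + 12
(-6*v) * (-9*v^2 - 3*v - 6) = 54*v^3 + 18*v^2 + 36*v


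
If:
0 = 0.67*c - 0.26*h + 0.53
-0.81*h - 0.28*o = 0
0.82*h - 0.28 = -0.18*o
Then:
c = -0.43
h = 0.94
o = -2.71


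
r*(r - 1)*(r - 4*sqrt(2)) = r^3 - 4*sqrt(2)*r^2 - r^2 + 4*sqrt(2)*r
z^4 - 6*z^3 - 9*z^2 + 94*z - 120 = (z - 5)*(z - 3)*(z - 2)*(z + 4)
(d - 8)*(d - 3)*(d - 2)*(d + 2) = d^4 - 11*d^3 + 20*d^2 + 44*d - 96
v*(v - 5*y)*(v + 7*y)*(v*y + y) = v^4*y + 2*v^3*y^2 + v^3*y - 35*v^2*y^3 + 2*v^2*y^2 - 35*v*y^3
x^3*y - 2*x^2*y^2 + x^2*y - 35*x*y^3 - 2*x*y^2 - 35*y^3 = (x - 7*y)*(x + 5*y)*(x*y + y)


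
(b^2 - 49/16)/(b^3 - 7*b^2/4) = (b + 7/4)/b^2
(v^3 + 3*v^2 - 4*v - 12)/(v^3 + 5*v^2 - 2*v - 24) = (v + 2)/(v + 4)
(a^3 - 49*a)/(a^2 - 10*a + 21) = a*(a + 7)/(a - 3)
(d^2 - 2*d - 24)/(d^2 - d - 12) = (-d^2 + 2*d + 24)/(-d^2 + d + 12)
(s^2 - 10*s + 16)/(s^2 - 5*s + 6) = (s - 8)/(s - 3)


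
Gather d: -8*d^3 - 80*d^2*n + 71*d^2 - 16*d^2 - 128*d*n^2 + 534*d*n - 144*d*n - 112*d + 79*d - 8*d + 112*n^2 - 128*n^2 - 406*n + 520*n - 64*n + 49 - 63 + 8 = -8*d^3 + d^2*(55 - 80*n) + d*(-128*n^2 + 390*n - 41) - 16*n^2 + 50*n - 6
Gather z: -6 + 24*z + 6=24*z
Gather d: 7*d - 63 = 7*d - 63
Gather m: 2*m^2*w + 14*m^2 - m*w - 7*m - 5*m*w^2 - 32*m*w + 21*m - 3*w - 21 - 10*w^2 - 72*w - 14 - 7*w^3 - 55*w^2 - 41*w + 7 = m^2*(2*w + 14) + m*(-5*w^2 - 33*w + 14) - 7*w^3 - 65*w^2 - 116*w - 28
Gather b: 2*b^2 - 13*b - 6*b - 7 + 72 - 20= 2*b^2 - 19*b + 45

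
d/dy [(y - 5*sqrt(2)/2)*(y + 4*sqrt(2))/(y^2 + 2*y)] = (-3*sqrt(2)*y^2 + 4*y^2 + 80*y + 80)/(2*y^2*(y^2 + 4*y + 4))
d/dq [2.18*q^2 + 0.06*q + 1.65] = 4.36*q + 0.06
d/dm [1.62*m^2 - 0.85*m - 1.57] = 3.24*m - 0.85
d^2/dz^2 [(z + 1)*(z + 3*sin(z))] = -3*(z + 1)*sin(z) + 6*cos(z) + 2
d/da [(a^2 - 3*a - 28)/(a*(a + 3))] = 2*(3*a^2 + 28*a + 42)/(a^2*(a^2 + 6*a + 9))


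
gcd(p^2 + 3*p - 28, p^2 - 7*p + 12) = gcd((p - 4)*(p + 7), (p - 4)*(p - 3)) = p - 4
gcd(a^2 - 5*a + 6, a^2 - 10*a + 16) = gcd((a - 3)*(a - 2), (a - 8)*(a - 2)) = a - 2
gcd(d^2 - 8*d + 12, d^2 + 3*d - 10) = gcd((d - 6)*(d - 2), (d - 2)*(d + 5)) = d - 2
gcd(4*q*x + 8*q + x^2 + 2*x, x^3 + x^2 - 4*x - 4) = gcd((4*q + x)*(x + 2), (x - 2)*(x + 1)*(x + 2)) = x + 2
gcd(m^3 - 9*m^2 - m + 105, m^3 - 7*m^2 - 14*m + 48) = m + 3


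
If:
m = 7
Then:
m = 7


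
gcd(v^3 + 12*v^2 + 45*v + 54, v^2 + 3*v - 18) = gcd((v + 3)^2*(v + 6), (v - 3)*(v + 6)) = v + 6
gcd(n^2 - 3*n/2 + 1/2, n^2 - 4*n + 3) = n - 1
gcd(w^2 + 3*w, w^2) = w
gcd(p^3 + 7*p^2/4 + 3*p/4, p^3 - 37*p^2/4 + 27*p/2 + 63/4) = p + 3/4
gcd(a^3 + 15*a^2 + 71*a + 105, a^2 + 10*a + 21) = a^2 + 10*a + 21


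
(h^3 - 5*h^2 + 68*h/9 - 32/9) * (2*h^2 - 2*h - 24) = 2*h^5 - 12*h^4 + 10*h^3/9 + 880*h^2/9 - 1568*h/9 + 256/3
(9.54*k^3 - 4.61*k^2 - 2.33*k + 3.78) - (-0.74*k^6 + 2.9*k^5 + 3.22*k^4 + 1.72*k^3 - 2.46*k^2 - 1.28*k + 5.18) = 0.74*k^6 - 2.9*k^5 - 3.22*k^4 + 7.82*k^3 - 2.15*k^2 - 1.05*k - 1.4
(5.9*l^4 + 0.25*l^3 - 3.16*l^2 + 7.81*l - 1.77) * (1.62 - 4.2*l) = -24.78*l^5 + 8.508*l^4 + 13.677*l^3 - 37.9212*l^2 + 20.0862*l - 2.8674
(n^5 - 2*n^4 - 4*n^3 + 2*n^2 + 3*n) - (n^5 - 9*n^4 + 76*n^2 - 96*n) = 7*n^4 - 4*n^3 - 74*n^2 + 99*n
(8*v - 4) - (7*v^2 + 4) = -7*v^2 + 8*v - 8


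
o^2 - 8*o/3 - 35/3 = (o - 5)*(o + 7/3)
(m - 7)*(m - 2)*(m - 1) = m^3 - 10*m^2 + 23*m - 14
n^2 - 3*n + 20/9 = (n - 5/3)*(n - 4/3)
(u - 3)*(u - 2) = u^2 - 5*u + 6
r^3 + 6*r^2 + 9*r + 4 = (r + 1)^2*(r + 4)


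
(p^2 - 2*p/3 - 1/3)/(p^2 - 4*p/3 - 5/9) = 3*(p - 1)/(3*p - 5)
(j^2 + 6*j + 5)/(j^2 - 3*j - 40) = (j + 1)/(j - 8)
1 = 1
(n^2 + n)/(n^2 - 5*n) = (n + 1)/(n - 5)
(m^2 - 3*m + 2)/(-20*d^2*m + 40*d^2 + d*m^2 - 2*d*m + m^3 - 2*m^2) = (1 - m)/(20*d^2 - d*m - m^2)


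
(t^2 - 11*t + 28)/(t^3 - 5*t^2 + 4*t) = (t - 7)/(t*(t - 1))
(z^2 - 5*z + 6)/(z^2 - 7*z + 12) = (z - 2)/(z - 4)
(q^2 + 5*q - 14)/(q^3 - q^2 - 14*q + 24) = (q + 7)/(q^2 + q - 12)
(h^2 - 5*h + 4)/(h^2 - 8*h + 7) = (h - 4)/(h - 7)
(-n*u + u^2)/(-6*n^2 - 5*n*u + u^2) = u*(n - u)/(6*n^2 + 5*n*u - u^2)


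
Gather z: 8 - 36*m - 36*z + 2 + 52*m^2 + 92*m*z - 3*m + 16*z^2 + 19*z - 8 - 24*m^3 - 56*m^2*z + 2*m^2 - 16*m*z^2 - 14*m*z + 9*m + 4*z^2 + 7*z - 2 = -24*m^3 + 54*m^2 - 30*m + z^2*(20 - 16*m) + z*(-56*m^2 + 78*m - 10)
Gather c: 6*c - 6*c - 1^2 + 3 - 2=0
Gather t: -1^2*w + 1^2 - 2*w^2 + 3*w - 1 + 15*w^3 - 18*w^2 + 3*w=15*w^3 - 20*w^2 + 5*w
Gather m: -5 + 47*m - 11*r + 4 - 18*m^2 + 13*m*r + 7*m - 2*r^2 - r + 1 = -18*m^2 + m*(13*r + 54) - 2*r^2 - 12*r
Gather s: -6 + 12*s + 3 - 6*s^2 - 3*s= -6*s^2 + 9*s - 3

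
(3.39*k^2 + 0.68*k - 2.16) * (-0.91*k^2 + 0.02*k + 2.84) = -3.0849*k^4 - 0.551*k^3 + 11.6068*k^2 + 1.888*k - 6.1344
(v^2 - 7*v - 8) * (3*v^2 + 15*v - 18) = 3*v^4 - 6*v^3 - 147*v^2 + 6*v + 144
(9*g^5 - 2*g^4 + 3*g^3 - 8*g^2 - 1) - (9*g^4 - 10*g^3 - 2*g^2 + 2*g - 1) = 9*g^5 - 11*g^4 + 13*g^3 - 6*g^2 - 2*g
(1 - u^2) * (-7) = 7*u^2 - 7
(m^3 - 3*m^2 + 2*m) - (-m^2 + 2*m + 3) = m^3 - 2*m^2 - 3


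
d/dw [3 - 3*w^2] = -6*w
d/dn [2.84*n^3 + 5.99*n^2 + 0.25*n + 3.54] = 8.52*n^2 + 11.98*n + 0.25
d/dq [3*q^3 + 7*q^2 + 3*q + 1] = 9*q^2 + 14*q + 3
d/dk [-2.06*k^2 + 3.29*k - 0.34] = 3.29 - 4.12*k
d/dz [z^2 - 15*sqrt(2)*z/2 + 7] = 2*z - 15*sqrt(2)/2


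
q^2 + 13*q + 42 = (q + 6)*(q + 7)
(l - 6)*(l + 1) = l^2 - 5*l - 6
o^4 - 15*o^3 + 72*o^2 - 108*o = o*(o - 6)^2*(o - 3)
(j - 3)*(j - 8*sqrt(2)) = j^2 - 8*sqrt(2)*j - 3*j + 24*sqrt(2)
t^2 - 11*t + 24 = (t - 8)*(t - 3)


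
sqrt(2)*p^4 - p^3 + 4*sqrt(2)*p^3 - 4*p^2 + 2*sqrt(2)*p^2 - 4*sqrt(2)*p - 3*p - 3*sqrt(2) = (p + 1)*(p + 3)*(p - sqrt(2))*(sqrt(2)*p + 1)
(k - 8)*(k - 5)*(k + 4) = k^3 - 9*k^2 - 12*k + 160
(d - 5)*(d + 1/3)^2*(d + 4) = d^4 - d^3/3 - 185*d^2/9 - 121*d/9 - 20/9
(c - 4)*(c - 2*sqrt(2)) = c^2 - 4*c - 2*sqrt(2)*c + 8*sqrt(2)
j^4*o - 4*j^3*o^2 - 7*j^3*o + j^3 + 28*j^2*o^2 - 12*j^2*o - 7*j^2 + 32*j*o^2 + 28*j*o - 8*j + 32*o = (j - 8)*(j + 1)*(j - 4*o)*(j*o + 1)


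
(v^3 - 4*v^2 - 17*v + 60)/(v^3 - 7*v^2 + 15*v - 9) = (v^2 - v - 20)/(v^2 - 4*v + 3)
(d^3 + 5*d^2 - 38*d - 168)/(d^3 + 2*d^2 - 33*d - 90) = (d^2 + 11*d + 28)/(d^2 + 8*d + 15)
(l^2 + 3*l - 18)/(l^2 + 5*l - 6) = (l - 3)/(l - 1)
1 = 1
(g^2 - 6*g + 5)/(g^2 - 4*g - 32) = (-g^2 + 6*g - 5)/(-g^2 + 4*g + 32)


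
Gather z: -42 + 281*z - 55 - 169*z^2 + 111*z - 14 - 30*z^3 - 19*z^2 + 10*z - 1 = -30*z^3 - 188*z^2 + 402*z - 112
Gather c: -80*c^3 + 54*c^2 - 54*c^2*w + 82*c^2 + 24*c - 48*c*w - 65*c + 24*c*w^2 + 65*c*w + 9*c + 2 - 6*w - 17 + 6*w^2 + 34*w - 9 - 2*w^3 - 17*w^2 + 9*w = -80*c^3 + c^2*(136 - 54*w) + c*(24*w^2 + 17*w - 32) - 2*w^3 - 11*w^2 + 37*w - 24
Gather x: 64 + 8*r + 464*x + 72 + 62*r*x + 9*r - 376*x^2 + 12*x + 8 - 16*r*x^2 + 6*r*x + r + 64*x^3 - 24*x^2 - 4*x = 18*r + 64*x^3 + x^2*(-16*r - 400) + x*(68*r + 472) + 144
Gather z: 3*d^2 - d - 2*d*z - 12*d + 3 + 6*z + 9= 3*d^2 - 13*d + z*(6 - 2*d) + 12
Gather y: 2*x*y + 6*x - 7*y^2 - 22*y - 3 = 6*x - 7*y^2 + y*(2*x - 22) - 3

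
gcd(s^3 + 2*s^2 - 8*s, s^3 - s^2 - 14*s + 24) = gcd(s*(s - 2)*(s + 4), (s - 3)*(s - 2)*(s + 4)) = s^2 + 2*s - 8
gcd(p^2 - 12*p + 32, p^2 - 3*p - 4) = p - 4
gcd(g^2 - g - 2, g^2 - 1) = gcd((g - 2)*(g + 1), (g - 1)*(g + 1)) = g + 1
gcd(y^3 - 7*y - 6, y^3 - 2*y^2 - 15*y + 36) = y - 3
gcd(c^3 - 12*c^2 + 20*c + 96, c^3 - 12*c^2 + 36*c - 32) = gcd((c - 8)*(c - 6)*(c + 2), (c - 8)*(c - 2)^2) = c - 8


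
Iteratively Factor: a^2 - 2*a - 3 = (a + 1)*(a - 3)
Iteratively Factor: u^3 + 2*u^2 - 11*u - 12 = (u - 3)*(u^2 + 5*u + 4) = (u - 3)*(u + 4)*(u + 1)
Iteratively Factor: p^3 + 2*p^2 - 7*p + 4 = (p + 4)*(p^2 - 2*p + 1) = (p - 1)*(p + 4)*(p - 1)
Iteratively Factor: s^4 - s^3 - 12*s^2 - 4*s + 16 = (s + 2)*(s^3 - 3*s^2 - 6*s + 8) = (s - 1)*(s + 2)*(s^2 - 2*s - 8) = (s - 4)*(s - 1)*(s + 2)*(s + 2)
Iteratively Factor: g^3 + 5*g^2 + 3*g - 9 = (g + 3)*(g^2 + 2*g - 3) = (g + 3)^2*(g - 1)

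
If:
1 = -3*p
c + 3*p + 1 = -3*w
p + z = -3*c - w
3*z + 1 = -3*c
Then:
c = 2/5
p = -1/3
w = -2/15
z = -11/15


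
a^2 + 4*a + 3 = (a + 1)*(a + 3)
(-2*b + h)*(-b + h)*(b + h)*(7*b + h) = 14*b^4 - 5*b^3*h - 15*b^2*h^2 + 5*b*h^3 + h^4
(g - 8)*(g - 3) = g^2 - 11*g + 24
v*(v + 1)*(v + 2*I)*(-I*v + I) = -I*v^4 + 2*v^3 + I*v^2 - 2*v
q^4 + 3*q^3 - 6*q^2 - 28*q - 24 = (q - 3)*(q + 2)^3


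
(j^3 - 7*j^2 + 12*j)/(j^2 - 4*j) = j - 3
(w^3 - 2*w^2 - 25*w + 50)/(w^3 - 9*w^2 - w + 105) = (w^2 + 3*w - 10)/(w^2 - 4*w - 21)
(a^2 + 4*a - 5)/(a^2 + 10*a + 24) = (a^2 + 4*a - 5)/(a^2 + 10*a + 24)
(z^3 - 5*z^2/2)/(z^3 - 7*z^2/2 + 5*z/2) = z/(z - 1)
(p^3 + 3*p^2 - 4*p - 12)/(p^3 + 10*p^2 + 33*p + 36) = (p^2 - 4)/(p^2 + 7*p + 12)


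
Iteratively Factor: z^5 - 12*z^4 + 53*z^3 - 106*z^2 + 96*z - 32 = (z - 4)*(z^4 - 8*z^3 + 21*z^2 - 22*z + 8) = (z - 4)^2*(z^3 - 4*z^2 + 5*z - 2) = (z - 4)^2*(z - 1)*(z^2 - 3*z + 2) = (z - 4)^2*(z - 1)^2*(z - 2)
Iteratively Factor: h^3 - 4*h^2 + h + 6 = (h + 1)*(h^2 - 5*h + 6) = (h - 3)*(h + 1)*(h - 2)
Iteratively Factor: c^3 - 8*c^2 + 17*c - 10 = (c - 1)*(c^2 - 7*c + 10) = (c - 2)*(c - 1)*(c - 5)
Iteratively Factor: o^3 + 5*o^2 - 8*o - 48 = (o - 3)*(o^2 + 8*o + 16) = (o - 3)*(o + 4)*(o + 4)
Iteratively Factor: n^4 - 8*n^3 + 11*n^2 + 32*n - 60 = (n - 3)*(n^3 - 5*n^2 - 4*n + 20) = (n - 3)*(n + 2)*(n^2 - 7*n + 10) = (n - 5)*(n - 3)*(n + 2)*(n - 2)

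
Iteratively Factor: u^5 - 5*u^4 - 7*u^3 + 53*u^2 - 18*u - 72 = (u - 3)*(u^4 - 2*u^3 - 13*u^2 + 14*u + 24) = (u - 3)*(u + 1)*(u^3 - 3*u^2 - 10*u + 24) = (u - 4)*(u - 3)*(u + 1)*(u^2 + u - 6) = (u - 4)*(u - 3)*(u - 2)*(u + 1)*(u + 3)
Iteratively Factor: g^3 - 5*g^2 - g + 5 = (g - 1)*(g^2 - 4*g - 5) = (g - 1)*(g + 1)*(g - 5)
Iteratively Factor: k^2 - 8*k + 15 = (k - 5)*(k - 3)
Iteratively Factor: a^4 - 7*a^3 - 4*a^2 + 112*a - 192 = (a + 4)*(a^3 - 11*a^2 + 40*a - 48) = (a - 4)*(a + 4)*(a^2 - 7*a + 12) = (a - 4)^2*(a + 4)*(a - 3)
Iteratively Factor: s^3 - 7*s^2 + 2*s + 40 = (s - 5)*(s^2 - 2*s - 8) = (s - 5)*(s + 2)*(s - 4)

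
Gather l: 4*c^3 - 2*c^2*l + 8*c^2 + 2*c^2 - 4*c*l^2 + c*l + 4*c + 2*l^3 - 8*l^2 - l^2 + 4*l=4*c^3 + 10*c^2 + 4*c + 2*l^3 + l^2*(-4*c - 9) + l*(-2*c^2 + c + 4)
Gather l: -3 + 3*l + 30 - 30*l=27 - 27*l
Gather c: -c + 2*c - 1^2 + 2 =c + 1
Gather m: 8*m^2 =8*m^2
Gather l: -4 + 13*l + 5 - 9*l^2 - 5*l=-9*l^2 + 8*l + 1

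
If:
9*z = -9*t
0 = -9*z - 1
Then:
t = 1/9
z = -1/9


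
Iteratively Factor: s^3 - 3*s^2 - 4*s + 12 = (s - 3)*(s^2 - 4) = (s - 3)*(s - 2)*(s + 2)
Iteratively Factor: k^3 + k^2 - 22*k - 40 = (k + 4)*(k^2 - 3*k - 10) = (k - 5)*(k + 4)*(k + 2)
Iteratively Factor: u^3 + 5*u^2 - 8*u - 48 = (u - 3)*(u^2 + 8*u + 16) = (u - 3)*(u + 4)*(u + 4)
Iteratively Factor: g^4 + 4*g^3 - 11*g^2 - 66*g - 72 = (g + 2)*(g^3 + 2*g^2 - 15*g - 36) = (g + 2)*(g + 3)*(g^2 - g - 12) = (g + 2)*(g + 3)^2*(g - 4)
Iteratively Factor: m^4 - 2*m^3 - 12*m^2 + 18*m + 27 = (m + 1)*(m^3 - 3*m^2 - 9*m + 27) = (m + 1)*(m + 3)*(m^2 - 6*m + 9) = (m - 3)*(m + 1)*(m + 3)*(m - 3)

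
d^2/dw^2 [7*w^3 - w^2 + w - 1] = 42*w - 2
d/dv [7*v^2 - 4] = 14*v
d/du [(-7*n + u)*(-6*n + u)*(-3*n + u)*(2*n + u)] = 36*n^3 + 98*n^2*u - 42*n*u^2 + 4*u^3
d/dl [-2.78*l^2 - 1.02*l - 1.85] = -5.56*l - 1.02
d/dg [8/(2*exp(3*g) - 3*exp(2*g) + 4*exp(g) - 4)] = (-48*exp(2*g) + 48*exp(g) - 32)*exp(g)/(2*exp(3*g) - 3*exp(2*g) + 4*exp(g) - 4)^2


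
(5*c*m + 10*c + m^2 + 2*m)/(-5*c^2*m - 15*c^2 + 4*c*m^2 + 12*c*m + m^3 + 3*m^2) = (-m - 2)/(c*m + 3*c - m^2 - 3*m)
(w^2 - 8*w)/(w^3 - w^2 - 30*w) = (8 - w)/(-w^2 + w + 30)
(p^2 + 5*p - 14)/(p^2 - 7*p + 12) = (p^2 + 5*p - 14)/(p^2 - 7*p + 12)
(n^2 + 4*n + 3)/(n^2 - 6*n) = (n^2 + 4*n + 3)/(n*(n - 6))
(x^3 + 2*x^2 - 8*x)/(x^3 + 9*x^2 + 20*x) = (x - 2)/(x + 5)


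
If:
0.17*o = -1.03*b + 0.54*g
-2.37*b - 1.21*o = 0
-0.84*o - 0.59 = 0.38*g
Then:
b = 0.51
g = 0.66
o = -1.00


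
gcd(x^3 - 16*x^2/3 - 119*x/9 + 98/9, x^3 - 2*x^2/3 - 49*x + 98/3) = x^2 - 23*x/3 + 14/3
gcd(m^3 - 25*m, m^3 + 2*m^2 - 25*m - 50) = m^2 - 25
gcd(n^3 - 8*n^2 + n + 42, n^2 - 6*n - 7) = n - 7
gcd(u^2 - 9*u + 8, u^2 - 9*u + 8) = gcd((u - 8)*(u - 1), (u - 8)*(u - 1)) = u^2 - 9*u + 8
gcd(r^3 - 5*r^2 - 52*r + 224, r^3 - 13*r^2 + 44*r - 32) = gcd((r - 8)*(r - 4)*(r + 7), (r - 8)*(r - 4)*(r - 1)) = r^2 - 12*r + 32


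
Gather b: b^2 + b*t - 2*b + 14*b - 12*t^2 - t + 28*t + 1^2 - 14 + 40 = b^2 + b*(t + 12) - 12*t^2 + 27*t + 27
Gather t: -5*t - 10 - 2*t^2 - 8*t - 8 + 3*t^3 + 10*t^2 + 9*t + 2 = 3*t^3 + 8*t^2 - 4*t - 16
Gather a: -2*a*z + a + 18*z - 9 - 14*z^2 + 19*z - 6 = a*(1 - 2*z) - 14*z^2 + 37*z - 15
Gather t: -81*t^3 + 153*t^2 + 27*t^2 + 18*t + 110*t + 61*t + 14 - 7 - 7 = -81*t^3 + 180*t^2 + 189*t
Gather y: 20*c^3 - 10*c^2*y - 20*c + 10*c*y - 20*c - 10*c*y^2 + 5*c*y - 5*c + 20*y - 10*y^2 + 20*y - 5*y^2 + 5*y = 20*c^3 - 45*c + y^2*(-10*c - 15) + y*(-10*c^2 + 15*c + 45)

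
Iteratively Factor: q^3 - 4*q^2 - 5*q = (q)*(q^2 - 4*q - 5) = q*(q + 1)*(q - 5)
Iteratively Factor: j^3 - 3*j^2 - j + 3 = (j - 1)*(j^2 - 2*j - 3) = (j - 1)*(j + 1)*(j - 3)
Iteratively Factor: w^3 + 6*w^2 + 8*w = (w + 4)*(w^2 + 2*w) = (w + 2)*(w + 4)*(w)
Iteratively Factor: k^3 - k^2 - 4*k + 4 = (k - 2)*(k^2 + k - 2) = (k - 2)*(k + 2)*(k - 1)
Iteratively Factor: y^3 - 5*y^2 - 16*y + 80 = (y - 4)*(y^2 - y - 20) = (y - 4)*(y + 4)*(y - 5)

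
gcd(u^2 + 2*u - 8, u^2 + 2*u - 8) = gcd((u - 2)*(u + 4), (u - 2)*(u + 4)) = u^2 + 2*u - 8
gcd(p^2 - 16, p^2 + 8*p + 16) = p + 4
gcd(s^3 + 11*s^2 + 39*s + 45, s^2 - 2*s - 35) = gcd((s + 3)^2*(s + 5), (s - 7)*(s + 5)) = s + 5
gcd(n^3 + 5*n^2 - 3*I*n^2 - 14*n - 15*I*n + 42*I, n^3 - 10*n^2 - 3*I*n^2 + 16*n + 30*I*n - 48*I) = n^2 + n*(-2 - 3*I) + 6*I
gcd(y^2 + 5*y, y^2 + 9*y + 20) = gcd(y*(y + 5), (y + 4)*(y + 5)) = y + 5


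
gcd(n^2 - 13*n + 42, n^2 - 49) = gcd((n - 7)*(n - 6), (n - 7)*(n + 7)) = n - 7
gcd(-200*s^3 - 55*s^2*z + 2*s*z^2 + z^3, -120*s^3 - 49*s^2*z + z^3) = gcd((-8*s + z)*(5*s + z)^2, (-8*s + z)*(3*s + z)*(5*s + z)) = -40*s^2 - 3*s*z + z^2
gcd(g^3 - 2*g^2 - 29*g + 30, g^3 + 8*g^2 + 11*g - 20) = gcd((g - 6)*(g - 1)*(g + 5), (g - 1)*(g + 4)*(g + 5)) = g^2 + 4*g - 5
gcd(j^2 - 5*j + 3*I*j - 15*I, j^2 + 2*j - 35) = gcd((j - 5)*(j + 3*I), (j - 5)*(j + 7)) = j - 5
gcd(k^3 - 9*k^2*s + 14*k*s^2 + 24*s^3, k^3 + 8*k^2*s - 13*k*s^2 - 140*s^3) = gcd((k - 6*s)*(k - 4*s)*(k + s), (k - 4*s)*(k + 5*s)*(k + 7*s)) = -k + 4*s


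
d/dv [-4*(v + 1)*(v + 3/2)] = -8*v - 10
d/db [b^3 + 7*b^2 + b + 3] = 3*b^2 + 14*b + 1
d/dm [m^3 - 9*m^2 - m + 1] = 3*m^2 - 18*m - 1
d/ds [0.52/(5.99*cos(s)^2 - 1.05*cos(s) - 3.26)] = (6.2296*cos(s) - 0.546)*sin(s)/(-5.99*cos(s)^2 + 1.05*cos(s) + 3.26)^2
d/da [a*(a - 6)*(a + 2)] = 3*a^2 - 8*a - 12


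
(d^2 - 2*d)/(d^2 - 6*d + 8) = d/(d - 4)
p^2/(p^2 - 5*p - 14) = p^2/(p^2 - 5*p - 14)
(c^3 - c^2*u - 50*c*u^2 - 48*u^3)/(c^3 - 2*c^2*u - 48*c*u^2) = (c + u)/c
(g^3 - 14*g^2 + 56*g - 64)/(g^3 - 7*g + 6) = (g^2 - 12*g + 32)/(g^2 + 2*g - 3)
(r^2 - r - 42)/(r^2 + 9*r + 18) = (r - 7)/(r + 3)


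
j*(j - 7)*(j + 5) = j^3 - 2*j^2 - 35*j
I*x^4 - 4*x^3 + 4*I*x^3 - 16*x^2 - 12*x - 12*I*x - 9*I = (x + 3)*(x + I)*(x + 3*I)*(I*x + I)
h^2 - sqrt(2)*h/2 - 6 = (h - 2*sqrt(2))*(h + 3*sqrt(2)/2)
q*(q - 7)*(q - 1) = q^3 - 8*q^2 + 7*q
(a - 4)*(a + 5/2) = a^2 - 3*a/2 - 10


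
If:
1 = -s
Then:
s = -1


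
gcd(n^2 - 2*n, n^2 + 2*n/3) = n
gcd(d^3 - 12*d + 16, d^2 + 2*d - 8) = d^2 + 2*d - 8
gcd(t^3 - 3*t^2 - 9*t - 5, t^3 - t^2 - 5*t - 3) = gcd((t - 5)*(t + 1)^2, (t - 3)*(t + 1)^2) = t^2 + 2*t + 1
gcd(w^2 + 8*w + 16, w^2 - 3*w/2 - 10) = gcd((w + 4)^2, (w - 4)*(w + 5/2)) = 1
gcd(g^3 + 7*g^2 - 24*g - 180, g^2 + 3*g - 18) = g + 6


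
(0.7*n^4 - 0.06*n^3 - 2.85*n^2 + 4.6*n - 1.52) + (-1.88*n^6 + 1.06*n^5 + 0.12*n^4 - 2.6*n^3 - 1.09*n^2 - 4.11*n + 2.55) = -1.88*n^6 + 1.06*n^5 + 0.82*n^4 - 2.66*n^3 - 3.94*n^2 + 0.489999999999999*n + 1.03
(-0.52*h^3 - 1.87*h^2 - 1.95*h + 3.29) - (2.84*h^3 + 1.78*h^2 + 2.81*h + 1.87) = -3.36*h^3 - 3.65*h^2 - 4.76*h + 1.42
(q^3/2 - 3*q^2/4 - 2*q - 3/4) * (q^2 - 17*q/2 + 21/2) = q^5/2 - 5*q^4 + 77*q^3/8 + 67*q^2/8 - 117*q/8 - 63/8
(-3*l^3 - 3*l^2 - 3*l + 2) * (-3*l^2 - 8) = 9*l^5 + 9*l^4 + 33*l^3 + 18*l^2 + 24*l - 16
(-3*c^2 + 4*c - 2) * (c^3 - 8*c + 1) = -3*c^5 + 4*c^4 + 22*c^3 - 35*c^2 + 20*c - 2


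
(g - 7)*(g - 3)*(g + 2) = g^3 - 8*g^2 + g + 42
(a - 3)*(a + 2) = a^2 - a - 6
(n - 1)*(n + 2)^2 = n^3 + 3*n^2 - 4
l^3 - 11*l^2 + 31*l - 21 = (l - 7)*(l - 3)*(l - 1)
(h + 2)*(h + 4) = h^2 + 6*h + 8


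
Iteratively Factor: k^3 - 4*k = (k - 2)*(k^2 + 2*k) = (k - 2)*(k + 2)*(k)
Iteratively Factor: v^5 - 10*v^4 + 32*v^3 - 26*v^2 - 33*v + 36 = (v + 1)*(v^4 - 11*v^3 + 43*v^2 - 69*v + 36) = (v - 3)*(v + 1)*(v^3 - 8*v^2 + 19*v - 12) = (v - 3)*(v - 1)*(v + 1)*(v^2 - 7*v + 12) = (v - 3)^2*(v - 1)*(v + 1)*(v - 4)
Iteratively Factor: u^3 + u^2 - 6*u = (u + 3)*(u^2 - 2*u) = (u - 2)*(u + 3)*(u)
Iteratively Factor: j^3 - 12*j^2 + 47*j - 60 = (j - 4)*(j^2 - 8*j + 15) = (j - 4)*(j - 3)*(j - 5)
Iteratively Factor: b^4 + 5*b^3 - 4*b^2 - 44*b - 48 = (b + 2)*(b^3 + 3*b^2 - 10*b - 24) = (b - 3)*(b + 2)*(b^2 + 6*b + 8) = (b - 3)*(b + 2)*(b + 4)*(b + 2)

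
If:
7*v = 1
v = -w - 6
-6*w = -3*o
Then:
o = -86/7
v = 1/7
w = -43/7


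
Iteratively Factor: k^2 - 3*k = (k - 3)*(k)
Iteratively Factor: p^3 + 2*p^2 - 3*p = (p + 3)*(p^2 - p) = (p - 1)*(p + 3)*(p)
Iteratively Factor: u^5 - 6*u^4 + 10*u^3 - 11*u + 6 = (u - 2)*(u^4 - 4*u^3 + 2*u^2 + 4*u - 3) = (u - 2)*(u - 1)*(u^3 - 3*u^2 - u + 3) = (u - 2)*(u - 1)*(u + 1)*(u^2 - 4*u + 3) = (u - 3)*(u - 2)*(u - 1)*(u + 1)*(u - 1)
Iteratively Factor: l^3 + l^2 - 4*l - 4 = (l + 2)*(l^2 - l - 2) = (l - 2)*(l + 2)*(l + 1)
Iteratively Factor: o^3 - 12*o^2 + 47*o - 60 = (o - 5)*(o^2 - 7*o + 12) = (o - 5)*(o - 4)*(o - 3)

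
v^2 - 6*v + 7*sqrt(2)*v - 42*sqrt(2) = (v - 6)*(v + 7*sqrt(2))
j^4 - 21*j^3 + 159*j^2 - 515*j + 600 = (j - 8)*(j - 5)^2*(j - 3)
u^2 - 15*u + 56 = (u - 8)*(u - 7)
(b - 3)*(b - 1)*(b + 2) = b^3 - 2*b^2 - 5*b + 6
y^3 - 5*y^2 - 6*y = y*(y - 6)*(y + 1)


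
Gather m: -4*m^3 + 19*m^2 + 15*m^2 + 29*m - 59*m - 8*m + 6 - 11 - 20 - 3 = -4*m^3 + 34*m^2 - 38*m - 28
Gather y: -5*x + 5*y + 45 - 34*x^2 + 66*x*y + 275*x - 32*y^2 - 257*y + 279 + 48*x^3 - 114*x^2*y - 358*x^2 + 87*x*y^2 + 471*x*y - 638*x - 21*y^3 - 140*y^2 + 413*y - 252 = 48*x^3 - 392*x^2 - 368*x - 21*y^3 + y^2*(87*x - 172) + y*(-114*x^2 + 537*x + 161) + 72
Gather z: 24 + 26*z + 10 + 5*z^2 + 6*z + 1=5*z^2 + 32*z + 35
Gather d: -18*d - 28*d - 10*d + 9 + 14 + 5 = 28 - 56*d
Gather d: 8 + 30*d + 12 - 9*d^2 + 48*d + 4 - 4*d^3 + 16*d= -4*d^3 - 9*d^2 + 94*d + 24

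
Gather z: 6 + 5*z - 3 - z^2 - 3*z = -z^2 + 2*z + 3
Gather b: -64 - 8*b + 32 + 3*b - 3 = -5*b - 35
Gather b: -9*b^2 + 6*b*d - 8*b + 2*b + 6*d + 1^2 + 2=-9*b^2 + b*(6*d - 6) + 6*d + 3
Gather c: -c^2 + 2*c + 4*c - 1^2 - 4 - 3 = -c^2 + 6*c - 8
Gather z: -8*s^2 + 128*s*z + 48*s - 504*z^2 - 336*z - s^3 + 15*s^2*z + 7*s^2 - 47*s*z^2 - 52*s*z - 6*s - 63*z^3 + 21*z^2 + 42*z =-s^3 - s^2 + 42*s - 63*z^3 + z^2*(-47*s - 483) + z*(15*s^2 + 76*s - 294)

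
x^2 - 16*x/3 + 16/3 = (x - 4)*(x - 4/3)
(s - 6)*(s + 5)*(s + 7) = s^3 + 6*s^2 - 37*s - 210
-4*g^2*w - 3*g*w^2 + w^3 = w*(-4*g + w)*(g + w)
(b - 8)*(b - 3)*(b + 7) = b^3 - 4*b^2 - 53*b + 168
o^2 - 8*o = o*(o - 8)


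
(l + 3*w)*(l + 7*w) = l^2 + 10*l*w + 21*w^2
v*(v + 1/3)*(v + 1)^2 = v^4 + 7*v^3/3 + 5*v^2/3 + v/3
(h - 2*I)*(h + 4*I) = h^2 + 2*I*h + 8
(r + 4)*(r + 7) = r^2 + 11*r + 28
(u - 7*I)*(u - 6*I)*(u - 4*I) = u^3 - 17*I*u^2 - 94*u + 168*I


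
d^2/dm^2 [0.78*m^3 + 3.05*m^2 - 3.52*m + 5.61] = 4.68*m + 6.1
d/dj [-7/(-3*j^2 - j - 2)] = 7*(-6*j - 1)/(3*j^2 + j + 2)^2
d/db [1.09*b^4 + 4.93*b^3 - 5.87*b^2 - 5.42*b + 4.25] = 4.36*b^3 + 14.79*b^2 - 11.74*b - 5.42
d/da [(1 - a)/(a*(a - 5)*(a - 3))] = (2*a^3 - 11*a^2 + 16*a - 15)/(a^2*(a^4 - 16*a^3 + 94*a^2 - 240*a + 225))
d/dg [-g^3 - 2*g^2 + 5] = g*(-3*g - 4)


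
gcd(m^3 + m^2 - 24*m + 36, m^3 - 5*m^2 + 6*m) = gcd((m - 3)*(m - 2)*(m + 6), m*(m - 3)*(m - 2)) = m^2 - 5*m + 6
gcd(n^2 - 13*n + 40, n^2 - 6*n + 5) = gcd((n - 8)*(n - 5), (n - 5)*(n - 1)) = n - 5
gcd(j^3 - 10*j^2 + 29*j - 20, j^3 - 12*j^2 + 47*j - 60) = j^2 - 9*j + 20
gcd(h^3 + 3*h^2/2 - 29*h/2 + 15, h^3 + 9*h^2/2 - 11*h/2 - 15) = h^2 + 3*h - 10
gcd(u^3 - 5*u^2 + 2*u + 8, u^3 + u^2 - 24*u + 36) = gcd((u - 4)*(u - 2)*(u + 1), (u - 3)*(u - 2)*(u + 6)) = u - 2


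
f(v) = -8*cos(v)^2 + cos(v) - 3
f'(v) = 16*sin(v)*cos(v) - sin(v) = (16*cos(v) - 1)*sin(v)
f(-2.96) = -11.72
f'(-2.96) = 3.02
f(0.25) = -9.54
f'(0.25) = 3.59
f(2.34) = -7.57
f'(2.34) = -8.71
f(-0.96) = -5.06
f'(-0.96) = -6.70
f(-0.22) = -9.64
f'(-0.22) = -3.19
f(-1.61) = -3.05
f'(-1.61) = 1.63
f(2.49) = -8.85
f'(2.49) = -8.32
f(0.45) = -8.59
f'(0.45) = 5.83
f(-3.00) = -11.83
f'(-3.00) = 2.38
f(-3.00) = -11.83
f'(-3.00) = 2.38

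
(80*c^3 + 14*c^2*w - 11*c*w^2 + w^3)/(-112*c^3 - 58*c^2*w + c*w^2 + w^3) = (-5*c + w)/(7*c + w)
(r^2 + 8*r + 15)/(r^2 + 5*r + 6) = (r + 5)/(r + 2)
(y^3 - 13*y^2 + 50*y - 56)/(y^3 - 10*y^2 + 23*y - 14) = (y - 4)/(y - 1)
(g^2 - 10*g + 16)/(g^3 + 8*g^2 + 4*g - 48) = (g - 8)/(g^2 + 10*g + 24)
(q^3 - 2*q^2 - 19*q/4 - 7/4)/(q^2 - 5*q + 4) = (4*q^3 - 8*q^2 - 19*q - 7)/(4*(q^2 - 5*q + 4))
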